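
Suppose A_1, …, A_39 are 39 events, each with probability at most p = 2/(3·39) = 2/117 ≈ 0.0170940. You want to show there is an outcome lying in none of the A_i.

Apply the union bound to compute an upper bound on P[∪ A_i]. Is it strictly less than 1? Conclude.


Union bound: P[∪_{i=1}^{39} A_i] ≤ Σ_i P[A_i] ≤ 39·p = 39·(2/117) = 2/3.
Numerically: 2/3 ≈ 0.6666667.
Is 2/3 < 1? YES.
Since P[∪ A_i] ≤ 2/3 < 1, the complement has P[∩ A_i^c] ≥ 1 − 2/3 = 1/3 > 0, so some outcome avoids every A_i.

39·p = 2/3 ≈ 0.6666667; existence CERTIFIED by the union bound.


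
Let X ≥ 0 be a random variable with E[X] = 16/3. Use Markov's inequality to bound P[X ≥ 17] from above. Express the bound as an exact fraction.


μ = E[X] = 16/3, a = 17.
Markov: P[X ≥ 17] ≤ μ/a = (16/3)/17 = 16/51.
Numerically: ≈ 0.31373.
(Since a = 17 > μ = 5.33333, the bound 16/51 is < 1 and informative.)

P[X ≥ 17] ≤ 16/51 ≈ 0.31373.


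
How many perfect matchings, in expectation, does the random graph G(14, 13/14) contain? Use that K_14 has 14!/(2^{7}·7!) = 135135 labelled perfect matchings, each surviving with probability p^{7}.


K_14 has 14!/(2^{7}·7!) = 135135 labelled perfect matchings.
For each such perfect matching H, let X_H = 1 if all 7 edges of H are present in G. Then P[X_H = 1] = p^{7} = (13/14)^{7} = 62748517/105413504.
By linearity: E[X] = Σ_H E[X_H] = 135135 · p^{7} = 135135 · 62748517/105413504 = 1211360120685/15059072.
Numerically: E[X] ≈ 8.04e+04.

E[X] = 135135 · (13/14)^{7} = 1211360120685/15059072 ≈ 8.04e+04.


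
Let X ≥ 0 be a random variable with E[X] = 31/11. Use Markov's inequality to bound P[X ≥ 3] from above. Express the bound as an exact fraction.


μ = E[X] = 31/11, a = 3.
Markov: P[X ≥ 3] ≤ μ/a = (31/11)/3 = 31/33.
Numerically: ≈ 0.939394.
(Since a = 3 > μ = 2.818182, the bound 31/33 is < 1 and informative.)

P[X ≥ 3] ≤ 31/33 ≈ 0.939394.


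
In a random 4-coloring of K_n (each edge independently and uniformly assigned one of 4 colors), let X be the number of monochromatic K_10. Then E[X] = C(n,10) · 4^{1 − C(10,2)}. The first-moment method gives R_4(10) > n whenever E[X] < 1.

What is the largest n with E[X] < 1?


We need C(n, 10) · 4^{1 − 45} < 1, i.e. C(n, 10) < 4^{45 − 1} = 309485009821345068724781056.
Check values of n near the boundary:
  n = 2018: C(2018, 10) = 301820606687612220663963508; 301820606687612220663963508 < 309485009821345068724781056? YES
  n = 2019: C(2019, 10) = 303322949179835278009229628; 303322949179835278009229628 < 309485009821345068724781056? YES
  n = 2020: C(2020, 10) = 304832018578739931133653656; 304832018578739931133653656 < 309485009821345068724781056? YES
  n = 2021: C(2021, 10) = 306347841644770462864800616; 306347841644770462864800616 < 309485009821345068724781056? YES
  n = 2022: C(2022, 10) = 307870445231474093395937796; 307870445231474093395937796 < 309485009821345068724781056? YES
  n = 2023: C(2023, 10) = 309399856285778485315440716; 309399856285778485315440716 < 309485009821345068724781056? YES
  n = 2024: C(2024, 10) = 310936101848269937576192656; 310936101848269937576192656 < 309485009821345068724781056? NO
  n = 2025: C(2025, 10) = 312479209053472269772600560; 312479209053472269772600560 < 309485009821345068724781056? NO
  n = 2026: C(2026, 10) = 314029205130126398094885285; 314029205130126398094885285 < 309485009821345068724781056? NO
The largest n with C(n, 10) < 309485009821345068724781056 is n = 2023 (where E[X] = 77349964071444621328860179/77371252455336267181195264 ≈ 0.999725). Hence R_4(10) > 2023, i.e. R_4(10) ≥ 2024.

Largest n = 2023; hence R_4(10) > 2023.


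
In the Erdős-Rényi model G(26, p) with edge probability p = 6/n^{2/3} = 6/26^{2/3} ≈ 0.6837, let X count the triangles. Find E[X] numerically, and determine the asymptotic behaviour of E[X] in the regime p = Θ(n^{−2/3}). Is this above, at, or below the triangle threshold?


Number of potential triangles: C(26, 3) = 2600.
Each occurs with probability p³ ≈ (0.6837)³ ≈ 3.195266e-01.
By linearity: E[X] = C(26, 3)·p³ ≈ 2600 · 3.195266e-01 ≈ 830.7692.
Since α = 2/3 < 1, p = c/n^{2/3} ≫ 1/n is above the triangle threshold p ~ 1/n. Asymptotically E[X] ~ (c³/6)·n^{3(1−α)} = (6³/6)·n^{1} → ∞; triangles are abundant w.h.p.

E[X] ≈ 830.7692; in regime p = Θ(1/n^{2/3}) E[X] diverges (above the triangle threshold p ~ 1/n).


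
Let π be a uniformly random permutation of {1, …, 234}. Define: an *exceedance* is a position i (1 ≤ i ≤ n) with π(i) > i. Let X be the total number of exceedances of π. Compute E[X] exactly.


Write X = Σ_{i=1}^{234} X_i, where X_i = 1_{π(i) > i}.
For each fixed i, π(i) is uniform over {1, …, 234} (marginal of a uniform permutation), so P[π(i) > i] = (n − i)/n. Summing: Σ_{i=1}^{234} (n − i)/n = (0 + 1 + … + 233)/234 = 234(234 − 1)/(2·234) = (234 − 1)/2.
Hence E[X] = Σ_{i=1}^{234} (234 − i)/234 = 233/2 ≈ 116.50000.

E[X] = 233/2 = 116.50000.


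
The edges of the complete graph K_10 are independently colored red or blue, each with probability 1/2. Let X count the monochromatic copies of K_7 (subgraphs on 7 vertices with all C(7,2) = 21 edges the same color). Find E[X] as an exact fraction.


Let X = Σ_S X_S over the C(10, 7) = 120 subsets S of size 7, where X_S = 1 if the K_7 on S is monochromatic.
For a fixed S, the K_7 on S has C(7, 2) = 21 edges. P[all 21 edges red] = (1/2)^21, and likewise for blue, so P[monochromatic] = 2·(1/2)^21 = 2^{1 − 21} = 1/1048576.
By linearity: E[X] = C(10, 7) · 2^{1 − 21} = 120 · 1/1048576 = 15/131072.
Numerically: E[X] ≈ 0.000114.

E[X] = C(10,7)·2^(1−C(7,2)) = 15/131072 ≈ 0.000114.


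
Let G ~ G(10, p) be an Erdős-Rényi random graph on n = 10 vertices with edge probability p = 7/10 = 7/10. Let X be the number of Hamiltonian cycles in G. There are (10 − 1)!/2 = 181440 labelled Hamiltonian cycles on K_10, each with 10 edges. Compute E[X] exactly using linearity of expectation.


K_10 has (10 − 1)!/2 = 181440 labelled Hamiltonian cycles.
For each such Hamiltonian cycle H, let X_H = 1 if all 10 edges of H are present in G. Then P[X_H = 1] = p^{10} = (7/10)^{10} = 282475249/10000000000.
By linearity: E[X] = Σ_H E[X_H] = 181440 · p^{10} = 181440 · 282475249/10000000000 = 160163466183/31250000.
Numerically: E[X] ≈ 5.13e+03.

E[X] = 181440 · (7/10)^{10} = 160163466183/31250000 ≈ 5.13e+03.


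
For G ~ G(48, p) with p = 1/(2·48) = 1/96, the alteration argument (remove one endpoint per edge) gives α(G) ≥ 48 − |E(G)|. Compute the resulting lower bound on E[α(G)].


E[|E(G)|] = C(48, 2)·p = 1128 · (1/96) = 47/4.
E[α(G)] ≥ n − E[|E(G)|] = 48 − 47/4 = 145/4.
Numerically: ≈ 36.25000.
(This is only a lower bound; the true E[α(G)] may be larger.)

E[α(G)] ≥ 145/4 ≈ 36.25000.


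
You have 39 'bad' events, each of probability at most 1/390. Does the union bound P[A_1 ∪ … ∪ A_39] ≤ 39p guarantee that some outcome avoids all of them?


Union bound: P[∪_{i=1}^{39} A_i] ≤ Σ_i P[A_i] ≤ 39·p = 39·(1/390) = 1/10.
Numerically: 1/10 ≈ 0.100000.
Is 1/10 < 1? YES.
Since P[∪ A_i] ≤ 1/10 < 1, the complement has P[∩ A_i^c] ≥ 1 − 1/10 = 9/10 > 0, so some outcome avoids every A_i.

39·p = 1/10 ≈ 0.100000; existence CERTIFIED by the union bound.


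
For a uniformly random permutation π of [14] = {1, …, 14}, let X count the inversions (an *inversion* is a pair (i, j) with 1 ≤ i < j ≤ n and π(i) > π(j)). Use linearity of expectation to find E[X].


Write X = Σ X_I over the C(14, 2) = 91 pairs i < j, with X_I the indicator of one inversion.
There are 91 indicators.
For each fixed pair i < j, the values π(i) and π(j) are two distinct elements of {1, …, 14} in uniformly random order; by symmetry P[π(i) > π(j)] = 1/2.
By linearity: E[X] = 91 · (1/2) = C(14, 2) · (1/2) = 91/2 = 91/2 ≈ 45.500000.

E[X] = 91/2 = 45.500000.


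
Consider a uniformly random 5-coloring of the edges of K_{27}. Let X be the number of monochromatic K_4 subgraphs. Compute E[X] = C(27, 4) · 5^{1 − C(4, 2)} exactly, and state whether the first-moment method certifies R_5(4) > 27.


E[X] = C(27, 4) · 5^{1 − 6} = 17550 · 5^{−5} = 17550/3125.
As a reduced fraction: E[X] = 702/125 ≈ 5.616.
Is E[X] < 1? NO.
Since E[X] ≥ 1, the first-moment bound is inconclusive at n = 27; it does NOT by itself certify R_5(4) > 27.

E[X] = 702/125 ≈ 5.616; E[X] ≥ 1; first-moment method inconclusive here.


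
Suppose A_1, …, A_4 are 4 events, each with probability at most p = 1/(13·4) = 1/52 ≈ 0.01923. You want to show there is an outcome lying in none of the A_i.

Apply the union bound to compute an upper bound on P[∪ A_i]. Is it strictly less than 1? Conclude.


Union bound: P[∪_{i=1}^{4} A_i] ≤ Σ_i P[A_i] ≤ 4·p = 4·(1/52) = 1/13.
Numerically: 1/13 ≈ 0.07692.
Is 1/13 < 1? YES.
Since P[∪ A_i] ≤ 1/13 < 1, the complement has P[∩ A_i^c] ≥ 1 − 1/13 = 12/13 > 0, so some outcome avoids every A_i.

4·p = 1/13 ≈ 0.07692; existence CERTIFIED by the union bound.


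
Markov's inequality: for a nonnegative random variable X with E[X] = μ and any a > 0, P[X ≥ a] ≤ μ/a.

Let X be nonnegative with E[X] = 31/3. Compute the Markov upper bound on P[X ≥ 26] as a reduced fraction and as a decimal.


μ = E[X] = 31/3, a = 26.
Markov: P[X ≥ 26] ≤ μ/a = (31/3)/26 = 31/78.
Numerically: ≈ 0.397436.
(Since a = 26 > μ = 10.333333, the bound 31/78 is < 1 and informative.)

P[X ≥ 26] ≤ 31/78 ≈ 0.397436.


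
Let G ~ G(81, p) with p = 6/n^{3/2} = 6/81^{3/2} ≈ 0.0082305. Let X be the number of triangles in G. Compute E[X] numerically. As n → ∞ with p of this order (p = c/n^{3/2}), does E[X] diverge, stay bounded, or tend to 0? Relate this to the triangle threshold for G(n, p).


Number of potential triangles: C(81, 3) = 85320.
Each occurs with probability p³ ≈ (0.0082305)³ ≈ 5.5753376e-07.
By linearity: E[X] = C(81, 3)·p³ ≈ 85320 · 5.5753376e-07 ≈ 0.04757.
Since α = 3/2 > 1, p = c/n^{3/2} = o(1/n) is below the triangle threshold p ~ 1/n. Asymptotically E[X] ~ (c³/6)·n^{3(1−α)} = (6³/6)·n^{-1.5} → 0, so by Markov's inequality G has no triangles w.h.p.

E[X] ≈ 0.04757; in regime p = Θ(1/n^{3/2}) E[X] tends to 0 (below the triangle threshold p ~ 1/n).


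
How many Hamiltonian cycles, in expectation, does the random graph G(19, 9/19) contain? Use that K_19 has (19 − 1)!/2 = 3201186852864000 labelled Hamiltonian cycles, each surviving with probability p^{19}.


K_19 has (19 − 1)!/2 = 3201186852864000 labelled Hamiltonian cycles.
For each such Hamiltonian cycle H, let X_H = 1 if all 19 edges of H are present in G. Then P[X_H = 1] = p^{19} = (9/19)^{19} = 1350851717672992089/1978419655660313589123979.
Summing the indicators: E[X] = Σ_H E[X_H] = 3201186852864000 · p^{19} = 3201186852864000 · 1350851717672992089/1978419655660313589123979 = 4324328758783534194876278992896000/1978419655660313589123979.
Numerically: E[X] ≈ 2.18575e+09.

E[X] = 3201186852864000 · (9/19)^{19} = 4324328758783534194876278992896000/1978419655660313589123979 ≈ 2.18575e+09.


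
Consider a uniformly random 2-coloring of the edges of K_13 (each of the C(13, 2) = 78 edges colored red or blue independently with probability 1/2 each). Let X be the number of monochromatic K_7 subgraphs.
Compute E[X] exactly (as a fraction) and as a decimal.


Let X = Σ_S X_S over the C(13, 7) = 1716 subsets S of size 7, where X_S = 1 if the K_7 on S is monochromatic.
For a fixed S, the K_7 on S has C(7, 2) = 21 edges. P[all 21 edges red] = (1/2)^21, and likewise for blue, so P[monochromatic] = 2·(1/2)^21 = 2^{1 − 21} = 1/1048576.
Summing: E[X] = C(13, 7) · 2^{1 − 21} = 1716 · 1/1048576 = 429/262144.
Numerically: E[X] ≈ 0.0016.

E[X] = C(13,7)·2^(1−C(7,2)) = 429/262144 ≈ 0.0016.


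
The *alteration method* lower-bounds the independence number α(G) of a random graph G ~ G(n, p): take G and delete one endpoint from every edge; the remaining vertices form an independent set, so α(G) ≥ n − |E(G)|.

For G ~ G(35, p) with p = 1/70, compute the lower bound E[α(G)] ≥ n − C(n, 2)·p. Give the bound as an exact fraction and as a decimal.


E[|E(G)|] = C(35, 2)·p = 595 · (1/70) = 17/2.
E[α(G)] ≥ n − E[|E(G)|] = 35 − 17/2 = 53/2.
Numerically: ≈ 26.5000.
(This is only a lower bound; the true E[α(G)] may be larger.)

E[α(G)] ≥ 53/2 ≈ 26.5000.


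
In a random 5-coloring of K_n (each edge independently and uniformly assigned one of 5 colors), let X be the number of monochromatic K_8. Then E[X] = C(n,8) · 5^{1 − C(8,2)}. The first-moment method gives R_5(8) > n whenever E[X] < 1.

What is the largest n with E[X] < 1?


We need C(n, 8) · 5^{1 − 28} < 1, i.e. C(n, 8) < 5^{28 − 1} = 7450580596923828125.
Check values of n near the boundary:
  n = 859: C(859, 8) = 7115855595170747139; 7115855595170747139 < 7450580596923828125? YES
  n = 860: C(860, 8) = 7182671140665308145; 7182671140665308145 < 7450580596923828125? YES
  n = 861: C(861, 8) = 7250034996615275865; 7250034996615275865 < 7450580596923828125? YES
  n = 862: C(862, 8) = 7317951015318931845; 7317951015318931845 < 7450580596923828125? YES
  n = 863: C(863, 8) = 7386423071602617757; 7386423071602617757 < 7450580596923828125? YES
  n = 864: C(864, 8) = 7455455062926006708; 7455455062926006708 < 7450580596923828125? NO
The largest n with C(n, 8) < 7450580596923828125 is n = 863 (where E[X] = 7386423071602617757/7450580596923828125 ≈ 0.991389). Hence R_5(8) > 863, i.e. R_5(8) ≥ 864.

Largest n = 863; hence R_5(8) > 863.


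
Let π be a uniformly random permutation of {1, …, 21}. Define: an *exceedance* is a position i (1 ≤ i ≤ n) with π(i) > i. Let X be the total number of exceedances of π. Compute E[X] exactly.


Write X = Σ_{i=1}^{21} X_i, where X_i = 1_{π(i) > i}.
For each fixed i, π(i) is uniform over {1, …, 21} (marginal of a uniform permutation), so P[π(i) > i] = (n − i)/n. Summing: Σ_{i=1}^{21} (n − i)/n = (0 + 1 + … + 20)/21 = 21(21 − 1)/(2·21) = (21 − 1)/2.
Hence E[X] = Σ_{i=1}^{21} (21 − i)/21 = 10 ≈ 10.000.

E[X] = 10 = 10.000.


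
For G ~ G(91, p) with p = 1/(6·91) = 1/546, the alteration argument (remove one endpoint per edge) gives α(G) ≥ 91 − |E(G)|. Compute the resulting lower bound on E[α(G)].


E[|E(G)|] = C(91, 2)·p = 4095 · (1/546) = 15/2.
E[α(G)] ≥ n − E[|E(G)|] = 91 − 15/2 = 167/2.
Numerically: ≈ 83.50000.
(This is only a lower bound; the true E[α(G)] may be larger.)

E[α(G)] ≥ 167/2 ≈ 83.50000.


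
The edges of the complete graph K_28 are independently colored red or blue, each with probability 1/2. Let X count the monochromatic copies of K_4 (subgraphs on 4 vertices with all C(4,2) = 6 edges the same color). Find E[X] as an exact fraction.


Let X = Σ_S X_S over the C(28, 4) = 20475 subsets S of size 4, where X_S = 1 if the K_4 on S is monochromatic.
For a fixed S, the K_4 on S has C(4, 2) = 6 edges. P[all 6 edges red] = (1/2)^6, and likewise for blue, so P[monochromatic] = 2·(1/2)^6 = 2^{1 − 6} = 1/32.
Summing: E[X] = C(28, 4) · 2^{1 − 6} = 20475 · 1/32 = 20475/32.
Numerically: E[X] ≈ 639.843750.

E[X] = C(28,4)·2^(1−C(4,2)) = 20475/32 ≈ 639.843750.


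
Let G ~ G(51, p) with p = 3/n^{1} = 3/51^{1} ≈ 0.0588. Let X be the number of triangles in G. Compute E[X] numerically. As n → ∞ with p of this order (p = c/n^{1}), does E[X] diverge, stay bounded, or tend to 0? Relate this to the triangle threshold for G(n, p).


Number of potential triangles: C(51, 3) = 20825.
Each occurs with probability p³ ≈ (0.0588)³ ≈ 2.03542e-04.
By linearity: E[X] = C(51, 3)·p³ ≈ 20825 · 2.03542e-04 ≈ 4.239.
Here α = 1, so p = 3/n is exactly at the triangle threshold p ~ 1/n. Asymptotically E[X] → c³/6 = 3³/6 = 9/2 ≈ 4.500, a bounded constant. In this regime the triangle count is asymptotically Poisson(c³/6).

E[X] ≈ 4.239; in regime p = Θ(1/n^{1}) E[X] stays bounded (at the triangle threshold p ~ 1/n).


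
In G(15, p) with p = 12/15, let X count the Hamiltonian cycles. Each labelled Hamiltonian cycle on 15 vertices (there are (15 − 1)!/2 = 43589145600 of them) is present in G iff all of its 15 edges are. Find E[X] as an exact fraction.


K_15 has (15 − 1)!/2 = 43589145600 labelled Hamiltonian cycles.
For each such Hamiltonian cycle H, let X_H = 1 if all 15 edges of H are present in G. Then P[X_H = 1] = p^{15} = (4/5)^{15} = 1073741824/30517578125.
By linearity of expectation: E[X] = Σ_H E[X_H] = 43589145600 · p^{15} = 43589145600 · 1073741824/30517578125 = 1872139548125822976/1220703125.
Numerically: E[X] ≈ 1.5337e+09.

E[X] = 43589145600 · (4/5)^{15} = 1872139548125822976/1220703125 ≈ 1.5337e+09.


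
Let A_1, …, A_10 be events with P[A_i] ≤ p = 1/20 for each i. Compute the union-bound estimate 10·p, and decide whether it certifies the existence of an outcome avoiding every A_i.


Union bound: P[∪_{i=1}^{10} A_i] ≤ Σ_i P[A_i] ≤ 10·p = 10·(1/20) = 1/2.
Numerically: 1/2 ≈ 0.50000.
Is 1/2 < 1? YES.
Since P[∪ A_i] ≤ 1/2 < 1, the complement has P[∩ A_i^c] ≥ 1 − 1/2 = 1/2 > 0, so some outcome avoids every A_i.

10·p = 1/2 ≈ 0.50000; existence CERTIFIED by the union bound.


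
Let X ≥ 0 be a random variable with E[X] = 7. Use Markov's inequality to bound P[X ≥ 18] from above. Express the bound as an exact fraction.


μ = E[X] = 7, a = 18.
Markov: P[X ≥ 18] ≤ μ/a = (7)/18 = 7/18.
Numerically: ≈ 0.389.
(Since a = 18 > μ = 7.000, the bound 7/18 is < 1 and informative.)

P[X ≥ 18] ≤ 7/18 ≈ 0.389.


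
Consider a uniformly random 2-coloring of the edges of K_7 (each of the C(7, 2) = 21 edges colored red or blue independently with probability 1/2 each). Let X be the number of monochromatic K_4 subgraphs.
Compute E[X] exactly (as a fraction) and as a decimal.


Let X = Σ_S X_S over the C(7, 4) = 35 subsets S of size 4, where X_S = 1 if the K_4 on S is monochromatic.
For a fixed S, the K_4 on S has C(4, 2) = 6 edges. P[all 6 edges red] = (1/2)^6, and likewise for blue, so P[monochromatic] = 2·(1/2)^6 = 2^{1 − 6} = 1/32.
Summing: E[X] = C(7, 4) · 2^{1 − 6} = 35 · 1/32 = 35/32.
Numerically: E[X] ≈ 1.093750.

E[X] = C(7,4)·2^(1−C(4,2)) = 35/32 ≈ 1.093750.


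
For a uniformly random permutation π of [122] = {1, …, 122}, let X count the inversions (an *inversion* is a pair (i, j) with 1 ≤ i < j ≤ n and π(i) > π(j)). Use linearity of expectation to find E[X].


Write X = Σ X_I over the C(122, 2) = 7381 pairs i < j, with X_I the indicator of one inversion.
There are 7381 indicators.
For each fixed pair i < j, the values π(i) and π(j) are two distinct elements of {1, …, 122} in uniformly random order; by symmetry P[π(i) > π(j)] = 1/2.
By linearity: E[X] = 7381 · (1/2) = C(122, 2) · (1/2) = 7381/2 = 7381/2 ≈ 3690.50000.

E[X] = 7381/2 = 3690.50000.


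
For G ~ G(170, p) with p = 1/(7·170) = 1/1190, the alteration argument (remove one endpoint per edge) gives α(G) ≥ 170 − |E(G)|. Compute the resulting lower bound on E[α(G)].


E[|E(G)|] = C(170, 2)·p = 14365 · (1/1190) = 169/14.
E[α(G)] ≥ n − E[|E(G)|] = 170 − 169/14 = 2211/14.
Numerically: ≈ 157.92857.
(This is only a lower bound; the true E[α(G)] may be larger.)

E[α(G)] ≥ 2211/14 ≈ 157.92857.


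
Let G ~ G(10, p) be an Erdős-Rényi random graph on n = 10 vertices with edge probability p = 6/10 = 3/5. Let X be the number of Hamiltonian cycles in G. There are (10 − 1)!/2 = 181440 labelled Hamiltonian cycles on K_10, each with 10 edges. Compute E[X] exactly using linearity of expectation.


K_10 has (10 − 1)!/2 = 181440 labelled Hamiltonian cycles.
For each such Hamiltonian cycle H, let X_H = 1 if all 10 edges of H are present in G. Then P[X_H = 1] = p^{10} = (3/5)^{10} = 59049/9765625.
Summing the indicators: E[X] = Σ_H E[X_H] = 181440 · p^{10} = 181440 · 59049/9765625 = 2142770112/1953125.
Numerically: E[X] ≈ 1.1e+03.

E[X] = 181440 · (3/5)^{10} = 2142770112/1953125 ≈ 1.1e+03.


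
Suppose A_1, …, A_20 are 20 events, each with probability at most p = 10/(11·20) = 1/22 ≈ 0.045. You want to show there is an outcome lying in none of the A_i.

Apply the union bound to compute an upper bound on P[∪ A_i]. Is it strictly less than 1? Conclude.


Union bound: P[∪_{i=1}^{20} A_i] ≤ Σ_i P[A_i] ≤ 20·p = 20·(1/22) = 10/11.
Numerically: 10/11 ≈ 0.909.
Is 10/11 < 1? YES.
Since P[∪ A_i] ≤ 10/11 < 1, the complement has P[∩ A_i^c] ≥ 1 − 10/11 = 1/11 > 0, so some outcome avoids every A_i.

20·p = 10/11 ≈ 0.909; existence CERTIFIED by the union bound.


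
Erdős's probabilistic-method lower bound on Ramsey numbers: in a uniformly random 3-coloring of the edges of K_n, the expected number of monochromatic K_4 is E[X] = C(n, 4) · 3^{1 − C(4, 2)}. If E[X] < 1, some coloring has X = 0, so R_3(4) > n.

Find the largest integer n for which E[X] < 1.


We need C(n, 4) · 3^{1 − 6} < 1, i.e. C(n, 4) < 3^{6 − 1} = 243.
Check values of n near the boundary:
  n = 9: C(9, 4) = 126; 126 < 243? YES
  n = 10: C(10, 4) = 210; 210 < 243? YES
  n = 11: C(11, 4) = 330; 330 < 243? NO
  n = 12: C(12, 4) = 495; 495 < 243? NO
The largest n with C(n, 4) < 243 is n = 10 (where E[X] = 70/81 ≈ 0.8641975). Hence R_3(4) > 10, i.e. R_3(4) ≥ 11.

Largest n = 10; hence R_3(4) > 10.


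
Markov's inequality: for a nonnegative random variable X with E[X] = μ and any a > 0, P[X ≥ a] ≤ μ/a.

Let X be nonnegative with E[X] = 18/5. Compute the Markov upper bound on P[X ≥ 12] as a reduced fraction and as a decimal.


μ = E[X] = 18/5, a = 12.
Markov: P[X ≥ 12] ≤ μ/a = (18/5)/12 = 3/10.
Numerically: ≈ 0.3000.
(Since a = 12 > μ = 3.6000, the bound 3/10 is < 1 and informative.)

P[X ≥ 12] ≤ 3/10 ≈ 0.3000.


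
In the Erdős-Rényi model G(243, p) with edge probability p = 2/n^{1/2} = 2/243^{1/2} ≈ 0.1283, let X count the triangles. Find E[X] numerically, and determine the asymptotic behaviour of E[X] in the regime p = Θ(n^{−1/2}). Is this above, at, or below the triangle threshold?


Number of potential triangles: C(243, 3) = 2362041.
Each occurs with probability p³ ≈ (0.1283)³ ≈ 2.1119351e-03.
By linearity: E[X] = C(243, 3)·p³ ≈ 2362041 · 2.1119351e-03 ≈ 4988.47739.
Since α = 1/2 < 1, p = c/n^{1/2} ≫ 1/n is above the triangle threshold p ~ 1/n. Asymptotically E[X] ~ (c³/6)·n^{3(1−α)} = (2³/6)·n^{1.5} → ∞; triangles are abundant w.h.p.

E[X] ≈ 4988.47739; in regime p = Θ(1/n^{1/2}) E[X] diverges (above the triangle threshold p ~ 1/n).


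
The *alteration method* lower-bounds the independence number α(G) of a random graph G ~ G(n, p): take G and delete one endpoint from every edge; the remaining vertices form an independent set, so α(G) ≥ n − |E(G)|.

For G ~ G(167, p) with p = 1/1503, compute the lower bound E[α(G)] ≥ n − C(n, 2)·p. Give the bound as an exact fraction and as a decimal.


E[|E(G)|] = C(167, 2)·p = 13861 · (1/1503) = 83/9.
E[α(G)] ≥ n − E[|E(G)|] = 167 − 83/9 = 1420/9.
Numerically: ≈ 157.777778.
(This is only a lower bound; the true E[α(G)] may be larger.)

E[α(G)] ≥ 1420/9 ≈ 157.777778.


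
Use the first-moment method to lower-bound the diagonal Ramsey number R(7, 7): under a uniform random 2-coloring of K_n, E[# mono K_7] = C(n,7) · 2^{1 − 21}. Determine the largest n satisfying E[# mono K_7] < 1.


We need C(n, 7) · 2^{1 − 21} < 1, i.e. C(n, 7) < 2^{21 − 1} = 1048576.
Check values of n near the boundary:
  n = 21: C(21, 7) = 116280; 116280 < 1048576? YES
  n = 22: C(22, 7) = 170544; 170544 < 1048576? YES
  n = 23: C(23, 7) = 245157; 245157 < 1048576? YES
  n = 24: C(24, 7) = 346104; 346104 < 1048576? YES
  n = 25: C(25, 7) = 480700; 480700 < 1048576? YES
  n = 26: C(26, 7) = 657800; 657800 < 1048576? YES
  n = 27: C(27, 7) = 888030; 888030 < 1048576? YES
  n = 28: C(28, 7) = 1184040; 1184040 < 1048576? NO
  n = 29: C(29, 7) = 1560780; 1560780 < 1048576? NO
  n = 30: C(30, 7) = 2035800; 2035800 < 1048576? NO
The largest n with C(n, 7) < 1048576 is n = 27 (where E[X] = 444015/524288 ≈ 0.8469). Hence R(7, 7) > 27, i.e. R(7, 7) ≥ 28.

Largest n = 27; hence R(7, 7) > 27.


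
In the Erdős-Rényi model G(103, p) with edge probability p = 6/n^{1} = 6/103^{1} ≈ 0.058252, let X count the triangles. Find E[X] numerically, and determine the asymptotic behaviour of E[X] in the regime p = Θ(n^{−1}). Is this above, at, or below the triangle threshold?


Number of potential triangles: C(103, 3) = 176851.
Each occurs with probability p³ ≈ (0.058252)³ ≈ 1.9767060e-04.
By linearity: E[X] = C(103, 3)·p³ ≈ 176851 · 1.9767060e-04 ≈ 34.95824.
Here α = 1, so p = 6/n is exactly at the triangle threshold p ~ 1/n. Asymptotically E[X] → c³/6 = 6³/6 = 36 ≈ 36.00000, a bounded constant. In this regime the triangle count is asymptotically Poisson(c³/6).

E[X] ≈ 34.95824; in regime p = Θ(1/n^{1}) E[X] stays bounded (at the triangle threshold p ~ 1/n).


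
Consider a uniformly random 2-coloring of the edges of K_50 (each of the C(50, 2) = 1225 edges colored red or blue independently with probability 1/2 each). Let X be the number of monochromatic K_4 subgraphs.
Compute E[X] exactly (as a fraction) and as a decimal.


Let X = Σ_S X_S over the C(50, 4) = 230300 subsets S of size 4, where X_S = 1 if the K_4 on S is monochromatic.
For a fixed S, the K_4 on S has C(4, 2) = 6 edges. P[all 6 edges red] = (1/2)^6, and likewise for blue, so P[monochromatic] = 2·(1/2)^6 = 2^{1 − 6} = 1/32.
By linearity: E[X] = C(50, 4) · 2^{1 − 6} = 230300 · 1/32 = 57575/8.
Numerically: E[X] ≈ 7196.8750.

E[X] = C(50,4)·2^(1−C(4,2)) = 57575/8 ≈ 7196.8750.


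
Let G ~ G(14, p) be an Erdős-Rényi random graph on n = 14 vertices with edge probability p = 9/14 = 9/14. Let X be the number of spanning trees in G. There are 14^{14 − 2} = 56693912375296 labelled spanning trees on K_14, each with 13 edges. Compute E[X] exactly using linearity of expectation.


K_14 has 14^{14 − 2} = 56693912375296 labelled spanning trees.
For each such spanning tree H, let X_H = 1 if all 13 edges of H are present in G. Then P[X_H = 1] = p^{13} = (9/14)^{13} = 2541865828329/793714773254144.
Summing the indicators: E[X] = Σ_H E[X_H] = 56693912375296 · p^{13} = 56693912375296 · 2541865828329/793714773254144 = 2541865828329/14.
Numerically: E[X] ≈ 1.816e+11.

E[X] = 56693912375296 · (9/14)^{13} = 2541865828329/14 ≈ 1.816e+11.


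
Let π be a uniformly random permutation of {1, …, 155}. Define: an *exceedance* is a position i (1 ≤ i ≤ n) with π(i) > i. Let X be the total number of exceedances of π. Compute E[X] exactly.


Write X = Σ_{i=1}^{155} X_i, where X_i = 1_{π(i) > i}.
For each fixed i, π(i) is uniform over {1, …, 155} (marginal of a uniform permutation), so P[π(i) > i] = (n − i)/n. Summing: Σ_{i=1}^{155} (n − i)/n = (0 + 1 + … + 154)/155 = 155(155 − 1)/(2·155) = (155 − 1)/2.
Hence E[X] = Σ_{i=1}^{155} (155 − i)/155 = 77 ≈ 77.000.

E[X] = 77 = 77.000.


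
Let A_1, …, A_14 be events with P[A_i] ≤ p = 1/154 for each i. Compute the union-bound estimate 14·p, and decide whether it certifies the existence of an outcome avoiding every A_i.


Union bound: P[∪_{i=1}^{14} A_i] ≤ Σ_i P[A_i] ≤ 14·p = 14·(1/154) = 1/11.
Numerically: 1/11 ≈ 0.0909091.
Is 1/11 < 1? YES.
Since P[∪ A_i] ≤ 1/11 < 1, the complement has P[∩ A_i^c] ≥ 1 − 1/11 = 10/11 > 0, so some outcome avoids every A_i.

14·p = 1/11 ≈ 0.0909091; existence CERTIFIED by the union bound.


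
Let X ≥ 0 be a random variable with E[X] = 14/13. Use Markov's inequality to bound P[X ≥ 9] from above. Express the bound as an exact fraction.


μ = E[X] = 14/13, a = 9.
Markov: P[X ≥ 9] ≤ μ/a = (14/13)/9 = 14/117.
Numerically: ≈ 0.11966.
(Since a = 9 > μ = 1.07692, the bound 14/117 is < 1 and informative.)

P[X ≥ 9] ≤ 14/117 ≈ 0.11966.


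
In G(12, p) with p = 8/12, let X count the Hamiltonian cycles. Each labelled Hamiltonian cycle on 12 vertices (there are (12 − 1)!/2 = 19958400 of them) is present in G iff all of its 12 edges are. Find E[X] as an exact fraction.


K_12 has (12 − 1)!/2 = 19958400 labelled Hamiltonian cycles.
For each such Hamiltonian cycle H, let X_H = 1 if all 12 edges of H are present in G. Then P[X_H = 1] = p^{12} = (2/3)^{12} = 4096/531441.
By linearity: E[X] = Σ_H E[X_H] = 19958400 · p^{12} = 19958400 · 4096/531441 = 1009254400/6561.
Numerically: E[X] ≈ 1.538e+05.

E[X] = 19958400 · (2/3)^{12} = 1009254400/6561 ≈ 1.538e+05.


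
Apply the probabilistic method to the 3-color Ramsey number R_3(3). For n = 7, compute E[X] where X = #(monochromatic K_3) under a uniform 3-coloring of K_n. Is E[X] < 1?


E[X] = C(7, 3) · 3^{1 − 3} = 35 · 3^{−2} = 35/9.
As a reduced fraction: E[X] = 35/9 ≈ 3.8889.
Is E[X] < 1? NO.
Since E[X] ≥ 1, the first-moment bound is inconclusive at n = 7; it does NOT by itself certify R_3(3) > 7.

E[X] = 35/9 ≈ 3.8889; E[X] ≥ 1; first-moment method inconclusive here.


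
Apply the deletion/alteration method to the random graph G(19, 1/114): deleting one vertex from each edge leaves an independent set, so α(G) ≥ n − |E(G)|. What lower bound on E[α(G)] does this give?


E[|E(G)|] = C(19, 2)·p = 171 · (1/114) = 3/2.
E[α(G)] ≥ n − E[|E(G)|] = 19 − 3/2 = 35/2.
Numerically: ≈ 17.500000.
(This is only a lower bound; the true E[α(G)] may be larger.)

E[α(G)] ≥ 35/2 ≈ 17.500000.


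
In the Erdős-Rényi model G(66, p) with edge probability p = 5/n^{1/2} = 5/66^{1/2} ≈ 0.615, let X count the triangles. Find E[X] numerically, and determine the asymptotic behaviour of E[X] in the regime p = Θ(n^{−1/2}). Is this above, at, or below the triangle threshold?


Number of potential triangles: C(66, 3) = 45760.
Each occurs with probability p³ ≈ (0.615)³ ≈ 2.33128e-01.
By linearity: E[X] = C(66, 3)·p³ ≈ 45760 · 2.33128e-01 ≈ 10667.929.
Since α = 1/2 < 1, p = c/n^{1/2} ≫ 1/n is above the triangle threshold p ~ 1/n. Asymptotically E[X] ~ (c³/6)·n^{3(1−α)} = (5³/6)·n^{1.5} → ∞; triangles are abundant w.h.p.

E[X] ≈ 10667.929; in regime p = Θ(1/n^{1/2}) E[X] diverges (above the triangle threshold p ~ 1/n).


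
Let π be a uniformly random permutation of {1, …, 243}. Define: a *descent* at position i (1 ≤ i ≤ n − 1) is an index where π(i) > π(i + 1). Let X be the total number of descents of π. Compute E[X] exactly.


Write X = Σ X_I over i = 1, …, 242, with X_I the indicator of one descent.
There are 242 indicators.
For each fixed i, the pair (π(i), π(i+1)) is a uniformly random ordered pair of distinct values from {1, …, 243}; by symmetry P[π(i) > π(i+1)] = 1/2.
By linearity: E[X] = 242 · (1/2) = (243 − 1) · (1/2) = 121 ≈ 121.000.

E[X] = 121 = 121.000.


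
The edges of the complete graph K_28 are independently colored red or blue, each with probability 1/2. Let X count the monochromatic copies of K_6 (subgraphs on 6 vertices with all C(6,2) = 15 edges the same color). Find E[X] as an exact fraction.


Let X = Σ_S X_S over the C(28, 6) = 376740 subsets S of size 6, where X_S = 1 if the K_6 on S is monochromatic.
For a fixed S, the K_6 on S has C(6, 2) = 15 edges. P[all 15 edges red] = (1/2)^15, and likewise for blue, so P[monochromatic] = 2·(1/2)^15 = 2^{1 − 15} = 1/16384.
By linearity: E[X] = C(28, 6) · 2^{1 − 15} = 376740 · 1/16384 = 94185/4096.
Numerically: E[X] ≈ 22.994385.

E[X] = C(28,6)·2^(1−C(6,2)) = 94185/4096 ≈ 22.994385.


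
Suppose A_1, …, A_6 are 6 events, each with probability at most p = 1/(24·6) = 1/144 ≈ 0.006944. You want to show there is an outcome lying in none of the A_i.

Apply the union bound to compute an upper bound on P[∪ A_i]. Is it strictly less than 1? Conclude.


Union bound: P[∪_{i=1}^{6} A_i] ≤ Σ_i P[A_i] ≤ 6·p = 6·(1/144) = 1/24.
Numerically: 1/24 ≈ 0.041667.
Is 1/24 < 1? YES.
Since P[∪ A_i] ≤ 1/24 < 1, the complement has P[∩ A_i^c] ≥ 1 − 1/24 = 23/24 > 0, so some outcome avoids every A_i.

6·p = 1/24 ≈ 0.041667; existence CERTIFIED by the union bound.


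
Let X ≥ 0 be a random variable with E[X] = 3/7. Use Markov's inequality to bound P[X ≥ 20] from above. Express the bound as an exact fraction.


μ = E[X] = 3/7, a = 20.
Markov: P[X ≥ 20] ≤ μ/a = (3/7)/20 = 3/140.
Numerically: ≈ 0.021429.
(Since a = 20 > μ = 0.428571, the bound 3/140 is < 1 and informative.)

P[X ≥ 20] ≤ 3/140 ≈ 0.021429.


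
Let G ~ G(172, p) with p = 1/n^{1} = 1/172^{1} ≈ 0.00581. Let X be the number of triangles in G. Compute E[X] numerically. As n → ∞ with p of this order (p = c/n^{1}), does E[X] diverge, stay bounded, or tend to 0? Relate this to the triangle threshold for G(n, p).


Number of potential triangles: C(172, 3) = 833340.
Each occurs with probability p³ ≈ (0.00581)³ ≈ 1.96524e-07.
By linearity: E[X] = C(172, 3)·p³ ≈ 833340 · 1.96524e-07 ≈ 0.164.
Here α = 1, so p = 1/n is exactly at the triangle threshold p ~ 1/n. Asymptotically E[X] → c³/6 = 1³/6 = 1/6 ≈ 0.167, a bounded constant. In this regime the triangle count is asymptotically Poisson(c³/6).

E[X] ≈ 0.164; in regime p = Θ(1/n^{1}) E[X] stays bounded (at the triangle threshold p ~ 1/n).


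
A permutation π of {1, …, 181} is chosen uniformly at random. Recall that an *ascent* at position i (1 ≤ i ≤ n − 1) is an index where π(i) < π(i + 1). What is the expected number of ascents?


Write X = Σ X_I over i = 1, …, 180, with X_I the indicator of one ascent.
There are 180 indicators.
For each fixed i, the pair (π(i), π(i+1)) is a uniformly random ordered pair of distinct values from {1, …, 181}; by symmetry P[π(i) < π(i+1)] = 1/2.
By linearity: E[X] = 180 · (1/2) = (181 − 1) · (1/2) = 90 ≈ 90.00000.

E[X] = 90 = 90.00000.


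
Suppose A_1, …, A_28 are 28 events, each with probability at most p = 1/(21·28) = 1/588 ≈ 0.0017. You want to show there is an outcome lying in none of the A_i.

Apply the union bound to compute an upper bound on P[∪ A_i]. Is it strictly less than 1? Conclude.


Union bound: P[∪_{i=1}^{28} A_i] ≤ Σ_i P[A_i] ≤ 28·p = 28·(1/588) = 1/21.
Numerically: 1/21 ≈ 0.0476.
Is 1/21 < 1? YES.
Since P[∪ A_i] ≤ 1/21 < 1, the complement has P[∩ A_i^c] ≥ 1 − 1/21 = 20/21 > 0, so some outcome avoids every A_i.

28·p = 1/21 ≈ 0.0476; existence CERTIFIED by the union bound.


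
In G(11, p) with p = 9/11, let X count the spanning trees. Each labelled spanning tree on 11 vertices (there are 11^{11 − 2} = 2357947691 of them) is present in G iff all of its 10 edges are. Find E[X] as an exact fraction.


K_11 has 11^{11 − 2} = 2357947691 labelled spanning trees.
For each such spanning tree H, let X_H = 1 if all 10 edges of H are present in G. Then P[X_H = 1] = p^{10} = (9/11)^{10} = 3486784401/25937424601.
By linearity of expectation: E[X] = Σ_H E[X_H] = 2357947691 · p^{10} = 2357947691 · 3486784401/25937424601 = 3486784401/11.
Numerically: E[X] ≈ 3.17e+08.

E[X] = 2357947691 · (9/11)^{10} = 3486784401/11 ≈ 3.17e+08.


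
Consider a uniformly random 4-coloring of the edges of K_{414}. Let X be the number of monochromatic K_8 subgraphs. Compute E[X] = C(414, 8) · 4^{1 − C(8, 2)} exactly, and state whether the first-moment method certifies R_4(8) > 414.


E[X] = C(414, 8) · 4^{1 − 28} = 19995425223496173 · 4^{−27} = 19995425223496173/18014398509481984.
As a reduced fraction: E[X] = 19995425223496173/18014398509481984 ≈ 1.109969.
Is E[X] < 1? NO.
Since E[X] ≥ 1, the first-moment bound is inconclusive at n = 414; it does NOT by itself certify R_4(8) > 414.

E[X] = 19995425223496173/18014398509481984 ≈ 1.109969; E[X] ≥ 1; first-moment method inconclusive here.


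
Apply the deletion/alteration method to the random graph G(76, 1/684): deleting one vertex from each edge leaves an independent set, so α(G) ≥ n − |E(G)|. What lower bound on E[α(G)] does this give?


E[|E(G)|] = C(76, 2)·p = 2850 · (1/684) = 25/6.
E[α(G)] ≥ n − E[|E(G)|] = 76 − 25/6 = 431/6.
Numerically: ≈ 71.83333.
(This is only a lower bound; the true E[α(G)] may be larger.)

E[α(G)] ≥ 431/6 ≈ 71.83333.


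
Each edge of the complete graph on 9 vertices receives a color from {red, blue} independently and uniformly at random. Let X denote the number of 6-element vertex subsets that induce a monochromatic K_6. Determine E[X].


Let X = Σ_S X_S over the C(9, 6) = 84 subsets S of size 6, where X_S = 1 if the K_6 on S is monochromatic.
For a fixed S, the K_6 on S has C(6, 2) = 15 edges. P[all 15 edges red] = (1/2)^15, and likewise for blue, so P[monochromatic] = 2·(1/2)^15 = 2^{1 − 15} = 1/16384.
By linearity: E[X] = C(9, 6) · 2^{1 − 15} = 84 · 1/16384 = 21/4096.
Numerically: E[X] ≈ 0.0051.

E[X] = C(9,6)·2^(1−C(6,2)) = 21/4096 ≈ 0.0051.


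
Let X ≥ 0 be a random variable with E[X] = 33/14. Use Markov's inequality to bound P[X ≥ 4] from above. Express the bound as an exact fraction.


μ = E[X] = 33/14, a = 4.
Markov: P[X ≥ 4] ≤ μ/a = (33/14)/4 = 33/56.
Numerically: ≈ 0.589286.
(Since a = 4 > μ = 2.357143, the bound 33/56 is < 1 and informative.)

P[X ≥ 4] ≤ 33/56 ≈ 0.589286.


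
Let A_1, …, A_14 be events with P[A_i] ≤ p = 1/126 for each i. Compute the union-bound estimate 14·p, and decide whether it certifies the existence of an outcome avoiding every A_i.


Union bound: P[∪_{i=1}^{14} A_i] ≤ Σ_i P[A_i] ≤ 14·p = 14·(1/126) = 1/9.
Numerically: 1/9 ≈ 0.11111.
Is 1/9 < 1? YES.
Since P[∪ A_i] ≤ 1/9 < 1, the complement has P[∩ A_i^c] ≥ 1 − 1/9 = 8/9 > 0, so some outcome avoids every A_i.

14·p = 1/9 ≈ 0.11111; existence CERTIFIED by the union bound.


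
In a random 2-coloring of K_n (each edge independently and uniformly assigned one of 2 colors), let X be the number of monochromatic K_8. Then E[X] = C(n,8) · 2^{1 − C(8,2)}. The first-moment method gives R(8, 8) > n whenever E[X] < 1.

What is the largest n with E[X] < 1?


We need C(n, 8) · 2^{1 − 28} < 1, i.e. C(n, 8) < 2^{28 − 1} = 134217728.
Check values of n near the boundary:
  n = 36: C(36, 8) = 30260340; 30260340 < 134217728? YES
  n = 37: C(37, 8) = 38608020; 38608020 < 134217728? YES
  n = 38: C(38, 8) = 48903492; 48903492 < 134217728? YES
  n = 39: C(39, 8) = 61523748; 61523748 < 134217728? YES
  n = 40: C(40, 8) = 76904685; 76904685 < 134217728? YES
  n = 41: C(41, 8) = 95548245; 95548245 < 134217728? YES
  n = 42: C(42, 8) = 118030185; 118030185 < 134217728? YES
  n = 43: C(43, 8) = 145008513; 145008513 < 134217728? NO
  n = 44: C(44, 8) = 177232627; 177232627 < 134217728? NO
The largest n with C(n, 8) < 134217728 is n = 42 (where E[X] = 118030185/134217728 ≈ 0.8794). Hence R(8, 8) > 42, i.e. R(8, 8) ≥ 43.

Largest n = 42; hence R(8, 8) > 42.


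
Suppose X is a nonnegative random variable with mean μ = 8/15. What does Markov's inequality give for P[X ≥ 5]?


μ = E[X] = 8/15, a = 5.
Markov: P[X ≥ 5] ≤ μ/a = (8/15)/5 = 8/75.
Numerically: ≈ 0.107.
(Since a = 5 > μ = 0.533, the bound 8/75 is < 1 and informative.)

P[X ≥ 5] ≤ 8/75 ≈ 0.107.


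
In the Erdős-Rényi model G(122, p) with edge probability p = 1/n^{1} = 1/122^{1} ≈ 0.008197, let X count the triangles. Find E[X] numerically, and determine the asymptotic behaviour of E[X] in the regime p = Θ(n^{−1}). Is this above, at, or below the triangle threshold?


Number of potential triangles: C(122, 3) = 295240.
Each occurs with probability p³ ≈ (0.008197)³ ≈ 5.507069e-07.
By linearity: E[X] = C(122, 3)·p³ ≈ 295240 · 5.507069e-07 ≈ 0.1626.
Here α = 1, so p = 1/n is exactly at the triangle threshold p ~ 1/n. Asymptotically E[X] → c³/6 = 1³/6 = 1/6 ≈ 0.1667, a bounded constant. In this regime the triangle count is asymptotically Poisson(c³/6).

E[X] ≈ 0.1626; in regime p = Θ(1/n^{1}) E[X] stays bounded (at the triangle threshold p ~ 1/n).


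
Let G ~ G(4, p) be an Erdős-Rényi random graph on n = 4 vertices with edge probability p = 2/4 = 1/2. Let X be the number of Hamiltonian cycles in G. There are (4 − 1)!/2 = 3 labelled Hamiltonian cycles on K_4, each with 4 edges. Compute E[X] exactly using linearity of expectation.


K_4 has (4 − 1)!/2 = 3 labelled Hamiltonian cycles.
For each such Hamiltonian cycle H, let X_H = 1 if all 4 edges of H are present in G. Then P[X_H = 1] = p^{4} = (1/2)^{4} = 1/16.
Summing the indicators: E[X] = Σ_H E[X_H] = 3 · p^{4} = 3 · 1/16 = 3/16.
Numerically: E[X] ≈ 0.188.

E[X] = 3 · (1/2)^{4} = 3/16 ≈ 0.188.
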